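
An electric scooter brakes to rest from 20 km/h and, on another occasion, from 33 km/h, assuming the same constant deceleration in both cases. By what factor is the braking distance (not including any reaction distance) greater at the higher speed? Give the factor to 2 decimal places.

Factor ≈ 2.72

Braking distance d = v²/(2a), so with a fixed, d ∝ v².
Factor = (33/20)² = 1.6500² = 2.7225.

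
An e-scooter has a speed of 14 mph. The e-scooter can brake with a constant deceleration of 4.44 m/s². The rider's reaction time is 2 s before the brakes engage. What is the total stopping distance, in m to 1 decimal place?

14 mph × 0.44704 = 6.2586 m/s.
Reaction distance = v·t_r = 6.2586 × 2 = 12.517 m.
Braking distance = v²/(2a) = 6.2586² / (2 × 4.440) = 39.170 / 8.880 = 4.411 m.
Total = 12.517 + 4.411 = 16.928 m.

Total stopping distance ≈ 16.9 m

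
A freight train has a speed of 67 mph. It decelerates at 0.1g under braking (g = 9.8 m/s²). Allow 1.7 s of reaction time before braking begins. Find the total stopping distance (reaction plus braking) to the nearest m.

Total stopping distance ≈ 509 m

67 mph × 0.44704 = 29.9517 m/s.
a = 0.1 × 9.8 = 0.980 m/s².
Reaction distance = v·t_r = 29.9517 × 1.7 = 50.918 m.
Braking distance = v²/(2a) = 29.9517² / (2 × 0.980) = 897.104 / 1.960 = 457.706 m.
Total = 50.918 + 457.706 = 508.624 m.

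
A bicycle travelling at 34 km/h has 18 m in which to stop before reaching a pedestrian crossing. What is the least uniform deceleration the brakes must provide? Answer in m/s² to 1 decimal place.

34 km/h ÷ 3.6 = 9.4444 m/s.
v² = 2a·d ⇒ a = v²/(2d) = 9.4444² / (2 × 18.000) = 89.197 / 36.000 = 2.4777 m/s².

Required deceleration ≈ 2.5 m/s²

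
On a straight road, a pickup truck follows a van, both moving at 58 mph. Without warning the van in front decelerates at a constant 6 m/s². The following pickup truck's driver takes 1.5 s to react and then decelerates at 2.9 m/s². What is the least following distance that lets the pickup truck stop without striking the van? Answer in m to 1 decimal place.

58 mph × 0.44704 = 25.9283 m/s.
Leader travels v²/(2a_L) = 672.277 / 12.000 = 56.023 m before stopping.
Follower covers v·t_r = 25.9283 × 1.5 = 38.892 m while reacting, then v²/(2a_F) = 672.277 / 5.800 = 115.910 m while braking, for a total of 38.892 + 115.910 = 154.802 m.
Since a_F ≤ a_L and the follower starts braking later, the follower is never slower than the leader, so the closest approach is when both have stopped.
Minimum gap = 154.802 − 56.023 = 98.779 m.

Minimum gap ≈ 98.8 m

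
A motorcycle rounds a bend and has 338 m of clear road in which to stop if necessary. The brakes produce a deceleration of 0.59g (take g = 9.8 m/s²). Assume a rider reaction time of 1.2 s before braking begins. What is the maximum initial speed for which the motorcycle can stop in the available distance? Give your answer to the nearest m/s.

Maximum speed ≈ 56 m/s

a = 0.59 × 9.8 = 5.782 m/s².
Stopping distance: v·t_r + v²/(2a) = 338 with t_r = 1.2 s and a = 5.782 m/s².
So v² + 13.877 v − 3908.63 = 0.
Positive root: v = −a·t_r + √((a·t_r)² + 2a·d) = −6.938 + √(48.136 + 3908.63) = 55.9648 m/s.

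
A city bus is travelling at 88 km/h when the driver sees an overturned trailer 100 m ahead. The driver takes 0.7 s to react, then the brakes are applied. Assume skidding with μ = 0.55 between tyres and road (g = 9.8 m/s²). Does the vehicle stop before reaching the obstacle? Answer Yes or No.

Yes

88 km/h ÷ 3.6 = 24.4444 m/s.
a = μg = 0.55 × 9.8 = 5.390 m/s².
Reaction distance = 24.4444 × 0.7 = 17.111 m.
Braking distance = v²/(2a) = 597.529 / 10.780 = 55.429 m.
Total stopping distance = 17.111 + 55.429 = 72.540 m, vs 100 m available — it stops with 100 − 72.540 = 27.460 m to spare.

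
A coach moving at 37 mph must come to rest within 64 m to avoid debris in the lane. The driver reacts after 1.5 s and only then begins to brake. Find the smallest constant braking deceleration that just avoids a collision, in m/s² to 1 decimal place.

37 mph × 0.44704 = 16.5405 m/s.
Distance covered during reaction = 16.5405 × 1.5 = 24.811 m.
Distance available for braking: 64 − 24.811 = 39.189 m.
v² = 2a·d ⇒ a = v²/(2d) = 16.5405² / (2 × 39.189) = 273.588 / 78.378 = 3.4906 m/s².

Required deceleration ≈ 3.5 m/s²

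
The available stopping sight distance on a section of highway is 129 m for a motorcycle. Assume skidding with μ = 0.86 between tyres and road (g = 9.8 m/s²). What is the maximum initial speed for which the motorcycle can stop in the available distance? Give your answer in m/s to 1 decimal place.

Maximum speed ≈ 46.6 m/s

a = μg = 0.86 × 9.8 = 8.428 m/s².
v²/(2a) = d ⇒ v = √(2 × 8.428 × 129) = √2174.42 = 46.6307 m/s.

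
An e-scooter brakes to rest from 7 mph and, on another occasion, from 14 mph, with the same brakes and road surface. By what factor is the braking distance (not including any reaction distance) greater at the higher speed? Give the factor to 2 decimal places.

Braking distance d = v²/(2a), so with a fixed, d ∝ v².
Factor = (14/7)² = 2.0000² = 4.0000.

Factor ≈ 4.00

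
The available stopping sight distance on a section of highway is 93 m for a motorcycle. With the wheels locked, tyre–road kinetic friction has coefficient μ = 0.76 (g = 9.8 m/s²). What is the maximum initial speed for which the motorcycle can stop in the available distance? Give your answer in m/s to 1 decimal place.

a = μg = 0.76 × 9.8 = 7.448 m/s².
v²/(2a) = d ⇒ v = √(2 × 7.448 × 93) = √1385.33 = 37.2200 m/s.

Maximum speed ≈ 37.2 m/s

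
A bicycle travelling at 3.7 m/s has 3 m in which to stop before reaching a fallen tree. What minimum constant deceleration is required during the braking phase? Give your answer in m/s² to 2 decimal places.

v² = 2a·d ⇒ a = v²/(2d) = 3.7000² / (2 × 3.000) = 13.690 / 6.000 = 2.2817 m/s².

Required deceleration ≈ 2.28 m/s²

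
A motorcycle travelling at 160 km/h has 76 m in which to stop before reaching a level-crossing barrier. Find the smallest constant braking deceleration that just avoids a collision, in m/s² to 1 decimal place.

Required deceleration ≈ 13.0 m/s²

160 km/h ÷ 3.6 = 44.4444 m/s.
v² = 2a·d ⇒ a = v²/(2d) = 44.4444² / (2 × 76.000) = 1975.305 / 152.000 = 12.9954 m/s².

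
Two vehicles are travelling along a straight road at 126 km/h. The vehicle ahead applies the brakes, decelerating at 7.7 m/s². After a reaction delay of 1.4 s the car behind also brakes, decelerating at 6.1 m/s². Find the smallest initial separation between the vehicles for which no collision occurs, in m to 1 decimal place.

Minimum gap ≈ 69.9 m

126 km/h ÷ 3.6 = 35.0000 m/s.
Leader travels v²/(2a_L) = 1225.000 / 15.400 = 79.545 m before stopping.
Follower covers v·t_r = 35.0000 × 1.4 = 49.000 m while reacting, then v²/(2a_F) = 1225.000 / 12.200 = 100.410 m while braking, for a total of 49.000 + 100.410 = 149.410 m.
Since a_F ≤ a_L and the follower starts braking later, the follower is never slower than the leader, so the closest approach is when both have stopped.
Minimum gap = 149.410 − 79.545 = 69.865 m.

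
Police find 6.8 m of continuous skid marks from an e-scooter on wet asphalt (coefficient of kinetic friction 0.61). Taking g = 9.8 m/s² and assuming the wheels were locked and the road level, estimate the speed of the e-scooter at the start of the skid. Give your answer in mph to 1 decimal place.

Deceleration a = μg = 0.61 × 9.8 = 5.978 m/s².
v = √(2a·d) = √(2 × 5.978 × 6.8) = √81.301 = 9.0167 m/s.
= 9.0167 ÷ 0.44704 = 20.170 mph.

Initial speed ≈ 20.2 mph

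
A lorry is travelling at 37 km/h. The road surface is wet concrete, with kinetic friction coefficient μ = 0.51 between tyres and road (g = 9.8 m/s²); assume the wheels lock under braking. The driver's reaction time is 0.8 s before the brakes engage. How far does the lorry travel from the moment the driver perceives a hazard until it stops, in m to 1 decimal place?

Total stopping distance ≈ 18.8 m

37 km/h ÷ 3.6 = 10.2778 m/s.
a = μg = 0.51 × 9.8 = 4.998 m/s².
Reaction distance = v·t_r = 10.2778 × 0.8 = 8.222 m.
Braking distance = v²/(2a) = 10.2778² / (2 × 4.998) = 105.633 / 9.996 = 10.568 m.
Total = 8.222 + 10.568 = 18.790 m.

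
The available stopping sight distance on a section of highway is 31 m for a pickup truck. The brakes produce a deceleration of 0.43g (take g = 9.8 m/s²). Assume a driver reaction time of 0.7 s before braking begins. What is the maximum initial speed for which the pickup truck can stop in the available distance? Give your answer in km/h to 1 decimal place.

a = 0.43 × 9.8 = 4.214 m/s².
Stopping distance: v·t_r + v²/(2a) = 31 with t_r = 0.7 s and a = 4.214 m/s².
So v² + 5.900 v − 261.27 = 0.
Positive root: v = −a·t_r + √((a·t_r)² + 2a·d) = −2.950 + √(8.703 + 261.27) = 13.4809 m/s.
13.4809 m/s × 3.6 = 48.531 km/h.

Maximum speed ≈ 48.5 km/h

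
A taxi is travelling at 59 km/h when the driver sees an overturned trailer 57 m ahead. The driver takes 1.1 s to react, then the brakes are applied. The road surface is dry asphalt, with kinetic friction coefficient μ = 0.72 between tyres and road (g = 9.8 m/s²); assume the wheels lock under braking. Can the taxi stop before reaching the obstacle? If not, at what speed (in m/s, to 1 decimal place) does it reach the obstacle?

59 km/h ÷ 3.6 = 16.3889 m/s.
a = μg = 0.72 × 9.8 = 7.056 m/s².
Reaction distance = 16.3889 × 1.1 = 18.028 m.
Braking distance = v²/(2a) = 268.596 / 14.112 = 19.033 m.
Total stopping distance = 18.028 + 19.033 = 37.061 m, vs 57 m available — it stops with 57 − 37.061 = 19.939 m to spare.

Yes — it stops about 19.9 m short of the obstacle, so it never reaches it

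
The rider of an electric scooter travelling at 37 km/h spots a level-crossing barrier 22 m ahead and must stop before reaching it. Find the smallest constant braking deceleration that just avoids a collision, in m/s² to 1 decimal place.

37 km/h ÷ 3.6 = 10.2778 m/s.
v² = 2a·d ⇒ a = v²/(2d) = 10.2778² / (2 × 22.000) = 105.633 / 44.000 = 2.4007 m/s².

Required deceleration ≈ 2.4 m/s²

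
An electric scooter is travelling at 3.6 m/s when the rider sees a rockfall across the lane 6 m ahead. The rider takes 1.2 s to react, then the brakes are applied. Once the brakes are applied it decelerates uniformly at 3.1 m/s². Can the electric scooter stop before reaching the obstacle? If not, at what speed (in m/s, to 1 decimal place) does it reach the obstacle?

No — it strikes the obstacle at 1.6 m/s

Reaction distance = 3.6000 × 1.2 = 4.320 m.
Braking distance needed to stop: v²/(2a) = 12.960 / 6.200 = 2.090 m, so total needed = 4.320 + 2.090 = 6.410 m > 6 m — it cannot stop.
Distance remaining when braking begins: 6 − 4.320 = 1.680 m.
v² = v₀² − 2a·d = 12.960 − 2 × 3.100 × 1.680 = 2.544 m²/s².
v = √2.544 = 1.595 m/s.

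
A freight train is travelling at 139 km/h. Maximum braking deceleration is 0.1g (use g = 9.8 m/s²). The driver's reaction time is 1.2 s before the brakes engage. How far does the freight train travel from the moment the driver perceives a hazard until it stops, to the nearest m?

Total stopping distance ≈ 807 m

139 km/h ÷ 3.6 = 38.6111 m/s.
a = 0.1 × 9.8 = 0.980 m/s².
Reaction distance = v·t_r = 38.6111 × 1.2 = 46.333 m.
Braking distance = v²/(2a) = 38.6111² / (2 × 0.980) = 1490.817 / 1.960 = 760.621 m.
Total = 46.333 + 760.621 = 806.954 m.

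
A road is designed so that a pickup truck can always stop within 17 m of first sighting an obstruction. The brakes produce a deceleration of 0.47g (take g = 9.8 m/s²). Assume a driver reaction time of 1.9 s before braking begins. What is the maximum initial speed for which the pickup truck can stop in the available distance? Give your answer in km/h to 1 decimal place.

Maximum speed ≈ 23.5 km/h

a = 0.47 × 9.8 = 4.606 m/s².
Stopping distance: v·t_r + v²/(2a) = 17 with t_r = 1.9 s and a = 4.606 m/s².
So v² + 17.503 v − 156.60 = 0.
Positive root: v = −a·t_r + √((a·t_r)² + 2a·d) = −8.751 + √(76.580 + 156.60) = 6.5192 m/s.
6.5192 m/s × 3.6 = 23.469 km/h.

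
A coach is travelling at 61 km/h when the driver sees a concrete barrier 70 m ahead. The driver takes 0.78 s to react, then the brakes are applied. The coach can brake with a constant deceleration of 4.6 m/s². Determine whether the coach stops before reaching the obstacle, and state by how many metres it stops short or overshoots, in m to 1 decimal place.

Yes — it stops 25.6 m short of the obstacle

61 km/h ÷ 3.6 = 16.9444 m/s.
Reaction distance = 16.9444 × 0.78 = 13.217 m.
Braking distance = v²/(2a) = 287.113 / 9.200 = 31.208 m.
Total stopping distance = 13.217 + 31.208 = 44.425 m, vs 70 m available — it stops with 70 − 44.425 = 25.575 m to spare.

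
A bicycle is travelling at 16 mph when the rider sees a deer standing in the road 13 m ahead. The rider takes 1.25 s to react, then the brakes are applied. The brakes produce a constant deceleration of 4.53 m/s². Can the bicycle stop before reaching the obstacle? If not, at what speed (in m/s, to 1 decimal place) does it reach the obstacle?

16 mph × 0.44704 = 7.1526 m/s.
Reaction distance = 7.1526 × 1.25 = 8.941 m.
Braking distance needed to stop: v²/(2a) = 51.160 / 9.060 = 5.647 m, so total needed = 8.941 + 5.647 = 14.588 m > 13 m — it cannot stop.
Distance remaining when braking begins: 13 − 8.941 = 4.059 m.
v² = v₀² − 2a·d = 51.160 − 2 × 4.530 × 4.059 = 14.385 m²/s².
v = √14.385 = 3.793 m/s.

No — it strikes the obstacle at 3.8 m/s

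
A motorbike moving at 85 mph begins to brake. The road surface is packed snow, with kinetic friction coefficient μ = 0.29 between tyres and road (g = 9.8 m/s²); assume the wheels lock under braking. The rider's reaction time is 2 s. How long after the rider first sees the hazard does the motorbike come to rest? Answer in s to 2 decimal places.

Total time ≈ 15.37 s

85 mph × 0.44704 = 37.9984 m/s.
a = μg = 0.29 × 9.8 = 2.842 m/s².
Braking time = v/a = 37.9984 / 2.842 = 13.370 s.
Total = 2 + 13.370 = 15.370 s.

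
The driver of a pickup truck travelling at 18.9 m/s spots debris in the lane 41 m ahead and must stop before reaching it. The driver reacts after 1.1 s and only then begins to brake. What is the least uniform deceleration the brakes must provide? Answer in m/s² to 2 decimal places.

Distance covered during reaction = 18.9000 × 1.1 = 20.790 m.
Distance available for braking: 41 − 20.790 = 20.210 m.
v² = 2a·d ⇒ a = v²/(2d) = 18.9000² / (2 × 20.210) = 357.210 / 40.420 = 8.8375 m/s².

Required deceleration ≈ 8.84 m/s²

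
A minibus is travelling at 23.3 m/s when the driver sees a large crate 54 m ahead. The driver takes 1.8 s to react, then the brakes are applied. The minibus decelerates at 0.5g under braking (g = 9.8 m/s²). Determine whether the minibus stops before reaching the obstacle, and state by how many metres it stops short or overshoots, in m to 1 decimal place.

No — it overshoots by 43.3 m

a = 0.5 × 9.8 = 4.900 m/s².
Reaction distance = 23.3000 × 1.8 = 41.940 m.
Braking distance = v²/(2a) = 542.890 / 9.800 = 55.397 m.
Total stopping distance = 41.940 + 55.397 = 97.337 m, vs 54 m available — it cannot stop in time and overshoots by 97.337 − 54 = 43.337 m.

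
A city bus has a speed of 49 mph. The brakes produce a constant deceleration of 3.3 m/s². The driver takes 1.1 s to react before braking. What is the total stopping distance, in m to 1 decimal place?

Total stopping distance ≈ 96.8 m

49 mph × 0.44704 = 21.9050 m/s.
Reaction distance = v·t_r = 21.9050 × 1.1 = 24.096 m.
Braking distance = v²/(2a) = 21.9050² / (2 × 3.300) = 479.829 / 6.600 = 72.701 m.
Total = 24.096 + 72.701 = 96.797 m.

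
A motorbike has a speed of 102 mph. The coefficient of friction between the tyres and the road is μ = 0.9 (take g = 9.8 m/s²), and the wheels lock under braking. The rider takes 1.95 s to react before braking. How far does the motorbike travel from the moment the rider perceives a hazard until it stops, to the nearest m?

102 mph × 0.44704 = 45.5981 m/s.
a = μg = 0.9 × 9.8 = 8.820 m/s².
Reaction distance = v·t_r = 45.5981 × 1.95 = 88.916 m.
Braking distance = v²/(2a) = 45.5981² / (2 × 8.820) = 2079.187 / 17.640 = 117.868 m.
Total = 88.916 + 117.868 = 206.784 m.

Total stopping distance ≈ 207 m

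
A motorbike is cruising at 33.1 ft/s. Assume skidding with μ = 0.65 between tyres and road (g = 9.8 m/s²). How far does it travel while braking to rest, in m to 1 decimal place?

33.1 ft/s × 0.3048 = 10.0889 m/s.
a = μg = 0.65 × 9.8 = 6.370 m/s².
Braking distance = v²/(2a) = 10.0889² / (2 × 6.370) = 101.786 / 12.740 = 7.989 m.

Braking distance ≈ 8.0 m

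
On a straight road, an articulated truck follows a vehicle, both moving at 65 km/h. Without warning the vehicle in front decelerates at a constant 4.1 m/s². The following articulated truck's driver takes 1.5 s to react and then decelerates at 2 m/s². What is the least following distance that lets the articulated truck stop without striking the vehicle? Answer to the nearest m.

65 km/h ÷ 3.6 = 18.0556 m/s.
Leader travels v²/(2a_L) = 326.005 / 8.200 = 39.757 m before stopping.
Follower covers v·t_r = 18.0556 × 1.5 = 27.083 m while reacting, then v²/(2a_F) = 326.005 / 4.000 = 81.501 m while braking, for a total of 27.083 + 81.501 = 108.584 m.
Since a_F ≤ a_L and the follower starts braking later, the follower is never slower than the leader, so the closest approach is when both have stopped.
Minimum gap = 108.584 − 39.757 = 68.827 m.

Minimum gap ≈ 69 m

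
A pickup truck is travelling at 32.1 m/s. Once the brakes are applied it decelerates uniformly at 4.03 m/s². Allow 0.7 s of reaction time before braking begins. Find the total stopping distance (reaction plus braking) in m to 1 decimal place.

Total stopping distance ≈ 150.3 m

Reaction distance = v·t_r = 32.1000 × 0.7 = 22.470 m.
Braking distance = v²/(2a) = 32.1000² / (2 × 4.030) = 1030.410 / 8.060 = 127.842 m.
Total = 22.470 + 127.842 = 150.312 m.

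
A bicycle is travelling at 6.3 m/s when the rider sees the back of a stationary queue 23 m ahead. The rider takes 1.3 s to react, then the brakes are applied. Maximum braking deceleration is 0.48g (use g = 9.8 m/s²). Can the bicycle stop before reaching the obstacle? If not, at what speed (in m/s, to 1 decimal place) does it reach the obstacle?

a = 0.48 × 9.8 = 4.704 m/s².
Reaction distance = 6.3000 × 1.3 = 8.190 m.
Braking distance = v²/(2a) = 39.690 / 9.408 = 4.219 m.
Total stopping distance = 8.190 + 4.219 = 12.409 m, vs 23 m available — it stops with 23 − 12.409 = 10.591 m to spare.

Yes — it stops about 10.6 m short of the obstacle, so it never reaches it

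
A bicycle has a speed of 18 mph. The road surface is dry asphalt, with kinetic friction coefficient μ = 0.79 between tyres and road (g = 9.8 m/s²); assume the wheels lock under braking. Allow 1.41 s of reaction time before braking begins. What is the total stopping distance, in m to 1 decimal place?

Total stopping distance ≈ 15.5 m

18 mph × 0.44704 = 8.0467 m/s.
a = μg = 0.79 × 9.8 = 7.742 m/s².
Reaction distance = v·t_r = 8.0467 × 1.41 = 11.346 m.
Braking distance = v²/(2a) = 8.0467² / (2 × 7.742) = 64.749 / 15.484 = 4.182 m.
Total = 11.346 + 4.182 = 15.528 m.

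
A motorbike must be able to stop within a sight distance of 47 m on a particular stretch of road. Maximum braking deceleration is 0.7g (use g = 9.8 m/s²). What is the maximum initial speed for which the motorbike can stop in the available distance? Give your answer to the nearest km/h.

Maximum speed ≈ 91 km/h

a = 0.7 × 9.8 = 6.860 m/s².
v²/(2a) = d ⇒ v = √(2 × 6.860 × 47) = √644.84 = 25.3937 m/s.
25.3937 m/s × 3.6 = 91.417 km/h.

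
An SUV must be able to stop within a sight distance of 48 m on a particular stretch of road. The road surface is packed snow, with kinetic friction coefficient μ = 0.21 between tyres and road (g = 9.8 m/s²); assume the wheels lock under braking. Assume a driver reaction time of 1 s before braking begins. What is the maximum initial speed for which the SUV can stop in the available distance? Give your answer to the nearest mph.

Maximum speed ≈ 27 mph

a = μg = 0.21 × 9.8 = 2.058 m/s².
Stopping distance: v·t_r + v²/(2a) = 48 with t_r = 1 s and a = 2.058 m/s².
So v² + 4.116 v − 197.57 = 0.
Positive root: v = −a·t_r + √((a·t_r)² + 2a·d) = −2.058 + √(4.235 + 197.57) = 12.1478 m/s.
12.1478 m/s ÷ 0.44704 = 27.174 mph.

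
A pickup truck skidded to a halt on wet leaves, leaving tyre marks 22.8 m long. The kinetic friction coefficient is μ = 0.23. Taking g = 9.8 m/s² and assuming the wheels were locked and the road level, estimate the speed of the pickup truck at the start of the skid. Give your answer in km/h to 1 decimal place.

Initial speed ≈ 36.5 km/h

Deceleration a = μg = 0.23 × 9.8 = 2.254 m/s².
v = √(2a·d) = √(2 × 2.254 × 22.8) = √102.782 = 10.1381 m/s.
= 10.1381 × 3.6 = 36.497 km/h.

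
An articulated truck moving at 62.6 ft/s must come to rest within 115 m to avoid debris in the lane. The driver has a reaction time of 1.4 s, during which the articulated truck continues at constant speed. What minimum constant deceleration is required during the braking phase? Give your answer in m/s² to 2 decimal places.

62.6 ft/s × 0.3048 = 19.0805 m/s.
Distance covered during reaction = 19.0805 × 1.4 = 26.713 m.
Distance available for braking: 115 − 26.713 = 88.287 m.
v² = 2a·d ⇒ a = v²/(2d) = 19.0805² / (2 × 88.287) = 364.065 / 176.574 = 2.0618 m/s².

Required deceleration ≈ 2.06 m/s²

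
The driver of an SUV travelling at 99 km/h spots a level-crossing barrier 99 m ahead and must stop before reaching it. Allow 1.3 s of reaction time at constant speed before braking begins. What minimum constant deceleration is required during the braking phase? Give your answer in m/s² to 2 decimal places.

99 km/h ÷ 3.6 = 27.5000 m/s.
Distance covered during reaction = 27.5000 × 1.3 = 35.750 m.
Distance available for braking: 99 − 35.750 = 63.250 m.
v² = 2a·d ⇒ a = v²/(2d) = 27.5000² / (2 × 63.250) = 756.250 / 126.500 = 5.9783 m/s².

Required deceleration ≈ 5.98 m/s²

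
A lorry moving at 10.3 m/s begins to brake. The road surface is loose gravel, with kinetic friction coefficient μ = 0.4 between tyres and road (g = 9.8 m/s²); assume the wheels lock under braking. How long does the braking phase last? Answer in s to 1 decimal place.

Braking time ≈ 2.6 s

a = μg = 0.4 × 9.8 = 3.920 m/s².
Braking time = v/a = 10.3000 / 3.920 = 2.628 s.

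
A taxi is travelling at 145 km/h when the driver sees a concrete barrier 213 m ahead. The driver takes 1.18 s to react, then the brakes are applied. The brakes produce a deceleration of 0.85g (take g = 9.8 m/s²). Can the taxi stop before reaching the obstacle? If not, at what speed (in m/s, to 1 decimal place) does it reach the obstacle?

Yes — it stops about 68.1 m short of the obstacle, so it never reaches it

145 km/h ÷ 3.6 = 40.2778 m/s.
a = 0.85 × 9.8 = 8.330 m/s².
Reaction distance = 40.2778 × 1.18 = 47.528 m.
Braking distance = v²/(2a) = 1622.301 / 16.660 = 97.377 m.
Total stopping distance = 47.528 + 97.377 = 144.905 m, vs 213 m available — it stops with 213 − 144.905 = 68.095 m to spare.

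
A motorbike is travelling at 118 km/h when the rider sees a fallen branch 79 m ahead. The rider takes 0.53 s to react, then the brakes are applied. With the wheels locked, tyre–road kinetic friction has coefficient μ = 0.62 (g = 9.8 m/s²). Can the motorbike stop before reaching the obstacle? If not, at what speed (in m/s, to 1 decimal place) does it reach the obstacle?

No — it strikes the obstacle at 18.0 m/s

118 km/h ÷ 3.6 = 32.7778 m/s.
a = μg = 0.62 × 9.8 = 6.076 m/s².
Reaction distance = 32.7778 × 0.53 = 17.372 m.
Braking distance needed to stop: v²/(2a) = 1074.384 / 12.152 = 88.412 m, so total needed = 17.372 + 88.412 = 105.784 m > 79 m — it cannot stop.
Distance remaining when braking begins: 79 − 17.372 = 61.628 m.
v² = v₀² − 2a·d = 1074.384 − 2 × 6.076 × 61.628 = 325.481 m²/s².
v = √325.481 = 18.041 m/s.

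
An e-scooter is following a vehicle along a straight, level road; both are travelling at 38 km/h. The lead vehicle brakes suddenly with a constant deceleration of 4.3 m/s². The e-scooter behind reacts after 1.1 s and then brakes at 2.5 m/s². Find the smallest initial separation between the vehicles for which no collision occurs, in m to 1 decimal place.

38 km/h ÷ 3.6 = 10.5556 m/s.
Leader travels v²/(2a_L) = 111.421 / 8.600 = 12.956 m before stopping.
Follower covers v·t_r = 10.5556 × 1.1 = 11.611 m while reacting, then v²/(2a_F) = 111.421 / 5.000 = 22.284 m while braking, for a total of 11.611 + 22.284 = 33.895 m.
Since a_F ≤ a_L and the follower starts braking later, the follower is never slower than the leader, so the closest approach is when both have stopped.
Minimum gap = 33.895 − 12.956 = 20.939 m.

Minimum gap ≈ 20.9 m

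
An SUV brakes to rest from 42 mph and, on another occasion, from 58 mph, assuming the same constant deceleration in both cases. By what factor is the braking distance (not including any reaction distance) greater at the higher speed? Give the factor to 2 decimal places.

Factor ≈ 1.91

Braking distance d = v²/(2a), so with a fixed, d ∝ v².
Factor = (58/42)² = 1.3810² = 1.9072.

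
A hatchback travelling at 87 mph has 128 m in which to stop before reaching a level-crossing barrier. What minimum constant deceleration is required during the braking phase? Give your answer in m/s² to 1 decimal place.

87 mph × 0.44704 = 38.8925 m/s.
v² = 2a·d ⇒ a = v²/(2d) = 38.8925² / (2 × 128.000) = 1512.627 / 256.000 = 5.9087 m/s².

Required deceleration ≈ 5.9 m/s²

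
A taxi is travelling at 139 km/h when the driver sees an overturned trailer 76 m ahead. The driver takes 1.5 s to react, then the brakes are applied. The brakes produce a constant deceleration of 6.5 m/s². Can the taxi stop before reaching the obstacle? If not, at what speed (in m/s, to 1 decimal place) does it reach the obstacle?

139 km/h ÷ 3.6 = 38.6111 m/s.
Reaction distance = 38.6111 × 1.5 = 57.917 m.
Braking distance needed to stop: v²/(2a) = 1490.817 / 13.000 = 114.678 m, so total needed = 57.917 + 114.678 = 172.595 m > 76 m — it cannot stop.
Distance remaining when braking begins: 76 − 57.917 = 18.083 m.
v² = v₀² − 2a·d = 1490.817 − 2 × 6.500 × 18.083 = 1255.738 m²/s².
v = √1255.738 = 35.436 m/s.

No — it strikes the obstacle at 35.4 m/s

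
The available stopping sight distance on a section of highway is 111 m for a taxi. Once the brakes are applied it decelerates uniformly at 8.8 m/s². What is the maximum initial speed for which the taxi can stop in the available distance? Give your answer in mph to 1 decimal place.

Maximum speed ≈ 98.9 mph

v²/(2a) = d ⇒ v = √(2 × 8.800 × 111) = √1953.60 = 44.1995 m/s.
44.1995 m/s ÷ 0.44704 = 98.871 mph.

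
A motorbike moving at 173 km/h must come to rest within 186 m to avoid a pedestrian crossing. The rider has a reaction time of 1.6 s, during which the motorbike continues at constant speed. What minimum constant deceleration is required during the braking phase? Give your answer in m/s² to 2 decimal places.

Required deceleration ≈ 10.58 m/s²

173 km/h ÷ 3.6 = 48.0556 m/s.
Distance covered during reaction = 48.0556 × 1.6 = 76.889 m.
Distance available for braking: 186 − 76.889 = 109.111 m.
v² = 2a·d ⇒ a = v²/(2d) = 48.0556² / (2 × 109.111) = 2309.341 / 218.222 = 10.5825 m/s².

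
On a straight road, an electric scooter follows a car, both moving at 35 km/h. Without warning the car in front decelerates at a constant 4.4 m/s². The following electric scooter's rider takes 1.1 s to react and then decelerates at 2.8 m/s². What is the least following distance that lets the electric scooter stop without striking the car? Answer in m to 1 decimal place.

35 km/h ÷ 3.6 = 9.7222 m/s.
Leader travels v²/(2a_L) = 94.521 / 8.800 = 10.741 m before stopping.
Follower covers v·t_r = 9.7222 × 1.1 = 10.694 m while reacting, then v²/(2a_F) = 94.521 / 5.600 = 16.879 m while braking, for a total of 10.694 + 16.879 = 27.573 m.
Since a_F ≤ a_L and the follower starts braking later, the follower is never slower than the leader, so the closest approach is when both have stopped.
Minimum gap = 27.573 − 10.741 = 16.832 m.

Minimum gap ≈ 16.8 m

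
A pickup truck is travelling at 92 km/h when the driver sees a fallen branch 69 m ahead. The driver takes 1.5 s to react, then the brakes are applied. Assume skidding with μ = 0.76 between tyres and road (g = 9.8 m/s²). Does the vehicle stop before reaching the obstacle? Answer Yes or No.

No

92 km/h ÷ 3.6 = 25.5556 m/s.
a = μg = 0.76 × 9.8 = 7.448 m/s².
Reaction distance = 25.5556 × 1.5 = 38.333 m.
Braking distance = v²/(2a) = 653.089 / 14.896 = 43.843 m.
Total stopping distance = 38.333 + 43.843 = 82.176 m, vs 69 m available — it cannot stop in time and overshoots by 82.176 − 69 = 13.176 m.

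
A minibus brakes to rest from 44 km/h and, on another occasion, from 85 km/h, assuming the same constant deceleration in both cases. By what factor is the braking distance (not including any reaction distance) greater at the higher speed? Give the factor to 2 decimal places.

Factor ≈ 3.73

Braking distance d = v²/(2a), so with a fixed, d ∝ v².
Factor = (85/44)² = 1.9318² = 3.7319.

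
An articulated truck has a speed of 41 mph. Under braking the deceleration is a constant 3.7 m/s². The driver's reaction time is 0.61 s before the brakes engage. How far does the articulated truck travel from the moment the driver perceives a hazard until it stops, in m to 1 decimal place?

41 mph × 0.44704 = 18.3286 m/s.
Reaction distance = v·t_r = 18.3286 × 0.61 = 11.180 m.
Braking distance = v²/(2a) = 18.3286² / (2 × 3.700) = 335.938 / 7.400 = 45.397 m.
Total = 11.180 + 45.397 = 56.577 m.

Total stopping distance ≈ 56.6 m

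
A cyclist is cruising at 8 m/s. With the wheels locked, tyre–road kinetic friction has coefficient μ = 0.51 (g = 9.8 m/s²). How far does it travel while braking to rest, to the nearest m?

Braking distance ≈ 6 m

a = μg = 0.51 × 9.8 = 4.998 m/s².
Braking distance = v²/(2a) = 8.0000² / (2 × 4.998) = 64.000 / 9.996 = 6.403 m.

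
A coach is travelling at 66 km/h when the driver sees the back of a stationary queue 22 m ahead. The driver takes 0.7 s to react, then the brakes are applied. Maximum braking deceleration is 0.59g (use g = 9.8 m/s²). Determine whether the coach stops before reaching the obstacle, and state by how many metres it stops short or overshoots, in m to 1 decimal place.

No — it overshoots by 19.9 m

66 km/h ÷ 3.6 = 18.3333 m/s.
a = 0.59 × 9.8 = 5.782 m/s².
Reaction distance = 18.3333 × 0.7 = 12.833 m.
Braking distance = v²/(2a) = 336.110 / 11.564 = 29.065 m.
Total stopping distance = 12.833 + 29.065 = 41.898 m, vs 22 m available — it cannot stop in time and overshoots by 41.898 − 22 = 19.898 m.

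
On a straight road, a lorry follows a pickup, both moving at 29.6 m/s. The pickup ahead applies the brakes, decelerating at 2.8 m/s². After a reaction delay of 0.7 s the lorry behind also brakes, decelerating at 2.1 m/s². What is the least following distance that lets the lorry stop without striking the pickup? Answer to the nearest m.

Minimum gap ≈ 73 m

Leader travels v²/(2a_L) = 876.160 / 5.600 = 156.457 m before stopping.
Follower covers v·t_r = 29.6000 × 0.7 = 20.720 m while reacting, then v²/(2a_F) = 876.160 / 4.200 = 208.610 m while braking, for a total of 20.720 + 208.610 = 229.330 m.
Since a_F ≤ a_L and the follower starts braking later, the follower is never slower than the leader, so the closest approach is when both have stopped.
Minimum gap = 229.330 − 156.457 = 72.873 m.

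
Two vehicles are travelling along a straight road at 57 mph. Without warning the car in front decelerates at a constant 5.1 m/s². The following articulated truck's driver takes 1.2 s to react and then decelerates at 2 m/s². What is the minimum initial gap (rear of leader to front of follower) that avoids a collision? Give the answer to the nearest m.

57 mph × 0.44704 = 25.4813 m/s.
Leader travels v²/(2a_L) = 649.297 / 10.200 = 63.657 m before stopping.
Follower covers v·t_r = 25.4813 × 1.2 = 30.578 m while reacting, then v²/(2a_F) = 649.297 / 4.000 = 162.324 m while braking, for a total of 30.578 + 162.324 = 192.902 m.
Since a_F ≤ a_L and the follower starts braking later, the follower is never slower than the leader, so the closest approach is when both have stopped.
Minimum gap = 192.902 − 63.657 = 129.245 m.

Minimum gap ≈ 129 m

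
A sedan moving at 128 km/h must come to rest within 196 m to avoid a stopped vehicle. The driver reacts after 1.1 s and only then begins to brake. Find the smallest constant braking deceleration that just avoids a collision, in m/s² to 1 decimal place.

128 km/h ÷ 3.6 = 35.5556 m/s.
Distance covered during reaction = 35.5556 × 1.1 = 39.111 m.
Distance available for braking: 196 − 39.111 = 156.889 m.
v² = 2a·d ⇒ a = v²/(2d) = 35.5556² / (2 × 156.889) = 1264.201 / 313.778 = 4.0290 m/s².

Required deceleration ≈ 4.0 m/s²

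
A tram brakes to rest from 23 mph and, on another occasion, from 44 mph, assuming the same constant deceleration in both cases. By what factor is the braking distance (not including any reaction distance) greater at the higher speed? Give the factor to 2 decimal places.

Braking distance d = v²/(2a), so with a fixed, d ∝ v².
Factor = (44/23)² = 1.9130² = 3.6596.

Factor ≈ 3.66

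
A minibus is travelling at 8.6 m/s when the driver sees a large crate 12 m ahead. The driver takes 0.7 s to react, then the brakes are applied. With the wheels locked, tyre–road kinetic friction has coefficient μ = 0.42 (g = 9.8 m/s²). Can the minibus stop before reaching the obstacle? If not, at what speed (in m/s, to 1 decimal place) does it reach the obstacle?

a = μg = 0.42 × 9.8 = 4.116 m/s².
Reaction distance = 8.6000 × 0.7 = 6.020 m.
Braking distance needed to stop: v²/(2a) = 73.960 / 8.232 = 8.984 m, so total needed = 6.020 + 8.984 = 15.004 m > 12 m — it cannot stop.
Distance remaining when braking begins: 12 − 6.020 = 5.980 m.
v² = v₀² − 2a·d = 73.960 − 2 × 4.116 × 5.980 = 24.733 m²/s².
v = √24.733 = 4.973 m/s.

No — it strikes the obstacle at 5.0 m/s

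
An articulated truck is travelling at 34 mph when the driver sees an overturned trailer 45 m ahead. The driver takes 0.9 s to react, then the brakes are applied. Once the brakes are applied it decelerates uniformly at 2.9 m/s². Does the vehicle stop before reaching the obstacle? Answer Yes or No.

34 mph × 0.44704 = 15.1994 m/s.
Reaction distance = 15.1994 × 0.9 = 13.679 m.
Braking distance = v²/(2a) = 231.022 / 5.800 = 39.831 m.
Total stopping distance = 13.679 + 39.831 = 53.510 m, vs 45 m available — it cannot stop in time and overshoots by 53.510 − 45 = 8.510 m.

No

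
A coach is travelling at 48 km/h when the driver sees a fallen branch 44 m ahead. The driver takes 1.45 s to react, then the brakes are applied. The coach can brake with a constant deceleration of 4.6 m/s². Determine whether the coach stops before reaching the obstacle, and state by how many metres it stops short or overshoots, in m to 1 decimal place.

48 km/h ÷ 3.6 = 13.3333 m/s.
Reaction distance = 13.3333 × 1.45 = 19.333 m.
Braking distance = v²/(2a) = 177.777 / 9.200 = 19.324 m.
Total stopping distance = 19.333 + 19.324 = 38.657 m, vs 44 m available — it stops with 44 − 38.657 = 5.343 m to spare.

Yes — it stops 5.3 m short of the obstacle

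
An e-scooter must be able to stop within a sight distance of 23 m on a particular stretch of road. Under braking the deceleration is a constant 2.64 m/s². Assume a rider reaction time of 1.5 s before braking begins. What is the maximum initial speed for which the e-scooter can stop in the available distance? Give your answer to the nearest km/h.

Stopping distance: v·t_r + v²/(2a) = 23 with t_r = 1.5 s and a = 2.640 m/s².
So v² + 7.920 v − 121.44 = 0.
Positive root: v = −a·t_r + √((a·t_r)² + 2a·d) = −3.960 + √(15.682 + 121.44) = 7.7499 m/s.
7.7499 m/s × 3.6 = 27.900 km/h.

Maximum speed ≈ 28 km/h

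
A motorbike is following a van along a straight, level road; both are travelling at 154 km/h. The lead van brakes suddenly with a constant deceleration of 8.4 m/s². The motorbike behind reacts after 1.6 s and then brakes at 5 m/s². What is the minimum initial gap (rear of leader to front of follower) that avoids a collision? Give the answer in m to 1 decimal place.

Minimum gap ≈ 142.5 m

154 km/h ÷ 3.6 = 42.7778 m/s.
Leader travels v²/(2a_L) = 1829.940 / 16.800 = 108.925 m before stopping.
Follower covers v·t_r = 42.7778 × 1.6 = 68.444 m while reacting, then v²/(2a_F) = 1829.940 / 10.000 = 182.994 m while braking, for a total of 68.444 + 182.994 = 251.438 m.
Since a_F ≤ a_L and the follower starts braking later, the follower is never slower than the leader, so the closest approach is when both have stopped.
Minimum gap = 251.438 − 108.925 = 142.513 m.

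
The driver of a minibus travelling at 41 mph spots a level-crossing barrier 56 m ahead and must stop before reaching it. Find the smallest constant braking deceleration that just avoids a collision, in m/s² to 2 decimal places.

Required deceleration ≈ 3.00 m/s²

41 mph × 0.44704 = 18.3286 m/s.
v² = 2a·d ⇒ a = v²/(2d) = 18.3286² / (2 × 56.000) = 335.938 / 112.000 = 2.9994 m/s².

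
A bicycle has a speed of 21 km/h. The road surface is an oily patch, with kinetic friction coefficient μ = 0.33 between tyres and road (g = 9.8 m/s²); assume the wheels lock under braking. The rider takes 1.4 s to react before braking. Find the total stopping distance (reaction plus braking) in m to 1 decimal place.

Total stopping distance ≈ 13.4 m

21 km/h ÷ 3.6 = 5.8333 m/s.
a = μg = 0.33 × 9.8 = 3.234 m/s².
Reaction distance = v·t_r = 5.8333 × 1.4 = 8.167 m.
Braking distance = v²/(2a) = 5.8333² / (2 × 3.234) = 34.027 / 6.468 = 5.261 m.
Total = 8.167 + 5.261 = 13.428 m.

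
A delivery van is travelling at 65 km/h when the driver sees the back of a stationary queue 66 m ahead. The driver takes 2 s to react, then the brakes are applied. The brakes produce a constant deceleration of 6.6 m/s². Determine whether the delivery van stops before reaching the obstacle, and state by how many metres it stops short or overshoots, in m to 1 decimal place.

65 km/h ÷ 3.6 = 18.0556 m/s.
Reaction distance = 18.0556 × 2 = 36.111 m.
Braking distance = v²/(2a) = 326.005 / 13.200 = 24.697 m.
Total stopping distance = 36.111 + 24.697 = 60.808 m, vs 66 m available — it stops with 66 − 60.808 = 5.192 m to spare.

Yes — it stops 5.2 m short of the obstacle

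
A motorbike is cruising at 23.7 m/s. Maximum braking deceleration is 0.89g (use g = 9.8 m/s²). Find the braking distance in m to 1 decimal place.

Braking distance ≈ 32.2 m

a = 0.89 × 9.8 = 8.722 m/s².
Braking distance = v²/(2a) = 23.7000² / (2 × 8.722) = 561.690 / 17.444 = 32.200 m.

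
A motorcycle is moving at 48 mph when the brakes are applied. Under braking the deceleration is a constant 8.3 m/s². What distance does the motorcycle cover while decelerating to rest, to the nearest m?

48 mph × 0.44704 = 21.4579 m/s.
Braking distance = v²/(2a) = 21.4579² / (2 × 8.300) = 460.441 / 16.600 = 27.737 m.

Braking distance ≈ 28 m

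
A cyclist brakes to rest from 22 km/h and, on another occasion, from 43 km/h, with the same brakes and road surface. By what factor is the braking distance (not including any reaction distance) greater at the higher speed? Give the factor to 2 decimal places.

Braking distance d = v²/(2a), so with a fixed, d ∝ v².
Factor = (43/22)² = 1.9545² = 3.8201.

Factor ≈ 3.82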